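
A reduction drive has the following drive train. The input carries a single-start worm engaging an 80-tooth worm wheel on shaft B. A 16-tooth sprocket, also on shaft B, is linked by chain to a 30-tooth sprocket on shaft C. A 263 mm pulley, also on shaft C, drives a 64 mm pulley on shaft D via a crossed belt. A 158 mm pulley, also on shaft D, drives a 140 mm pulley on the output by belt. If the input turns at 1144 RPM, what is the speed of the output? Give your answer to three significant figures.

35.4 RPM

the input → shaft B (worm, 80/1): 1144 ÷ 80 = 14.3 RPM
shaft B → shaft C (chain, 30/16): 14.3 ÷ 1.875 = 7.6267 RPM
shaft C → shaft D (belt, 64/263): 7.6267 ÷ 0.24335 = 31.341 RPM
shaft D → the output (belt, 140/158): 31.341 ÷ 0.88608 = 35.37 RPM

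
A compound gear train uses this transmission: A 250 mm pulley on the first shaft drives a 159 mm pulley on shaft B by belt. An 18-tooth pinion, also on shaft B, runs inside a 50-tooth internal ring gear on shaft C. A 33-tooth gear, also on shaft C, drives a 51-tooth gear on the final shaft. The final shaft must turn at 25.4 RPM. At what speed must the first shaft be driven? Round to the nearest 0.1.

Overall ratio R = 0.636 × 2.7778 × 1.5455 = 2.7303.
Required input speed = output speed × R = 25.4 × 2.7303 = 69.35 RPM.

69.3 RPM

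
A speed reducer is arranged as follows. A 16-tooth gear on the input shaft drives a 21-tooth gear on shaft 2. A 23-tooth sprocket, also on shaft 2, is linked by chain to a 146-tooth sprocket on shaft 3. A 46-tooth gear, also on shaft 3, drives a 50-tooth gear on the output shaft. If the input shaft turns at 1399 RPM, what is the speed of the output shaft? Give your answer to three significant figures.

gear mesh 21/16 = 1.3125 → 1399/1.3125 = 1065.9 RPM
chain 146/23 = 6.3478 → 1065.9/6.3478 = 167.92 RPM
gear mesh 50/46 = 1.087 → 167.92/1.087 = 154.48 RPM

154 RPM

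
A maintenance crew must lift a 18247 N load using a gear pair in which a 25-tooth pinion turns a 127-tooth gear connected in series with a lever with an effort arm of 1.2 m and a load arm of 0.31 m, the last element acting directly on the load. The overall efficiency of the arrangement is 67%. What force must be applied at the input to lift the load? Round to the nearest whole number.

1385 N

Gear pair MA = 127/25 = 5.08.
Lever MA = effort arm / load arm = 1.2/0.31 = 3.871.
Combined ideal MA = 5.08 × 3.871 = 19.665.
Actual MA = 19.665 × 0.67 = 13.175.
Effort = load / actual MA = 18247 / 13.175 = 1384.9 N.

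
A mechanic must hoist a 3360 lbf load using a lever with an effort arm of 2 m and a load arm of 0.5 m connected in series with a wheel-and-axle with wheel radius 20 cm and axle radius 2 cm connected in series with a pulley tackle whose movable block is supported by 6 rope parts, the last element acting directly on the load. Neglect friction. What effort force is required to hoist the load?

Lever MA = effort arm / load arm = 2/0.5 = 4.
Wheel-and-axle MA = R/r = 20/2 = 10.
Block-and-tackle MA = number of supporting rope parts = 6.
Combined ideal MA = 4 × 10 × 6 = 240.
Effort = load / MA = 3360 / 240 = 14 lbf.

14 lbf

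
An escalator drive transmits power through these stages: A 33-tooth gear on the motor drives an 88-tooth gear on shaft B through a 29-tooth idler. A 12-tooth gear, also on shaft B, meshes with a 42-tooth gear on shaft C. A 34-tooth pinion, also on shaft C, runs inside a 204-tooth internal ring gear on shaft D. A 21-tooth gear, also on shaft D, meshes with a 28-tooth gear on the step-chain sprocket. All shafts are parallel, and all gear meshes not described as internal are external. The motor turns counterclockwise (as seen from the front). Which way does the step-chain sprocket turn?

counterclockwise

the motor → shaft B: driver → idler → driven is 2 external meshes, 2 reversals → CCW.
shaft B → shaft C: external mesh, 1 reversal → CW.
shaft C → shaft D: internal mesh, same direction → CW.
shaft D → the step-chain sprocket: external mesh, 1 reversal → CCW.
4 reversals in total — an even number — so the step-chain sprocket turns the same way as the motor.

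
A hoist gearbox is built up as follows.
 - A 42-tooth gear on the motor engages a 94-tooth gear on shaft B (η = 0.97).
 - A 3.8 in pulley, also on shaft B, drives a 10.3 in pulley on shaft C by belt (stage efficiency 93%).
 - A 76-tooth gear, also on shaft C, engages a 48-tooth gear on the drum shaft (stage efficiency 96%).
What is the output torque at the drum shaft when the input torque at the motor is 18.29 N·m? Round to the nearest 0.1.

60.7 N·m

gear mesh 94/42 = 2.2381 → τ = 18.29·2.2381·0.97 = 39.707 N·m
belt 10.3/3.8 = 2.7105 → τ = 39.707·2.7105·0.93 = 100.09 N·m
gear mesh 48/76 = 0.63158 → τ = 100.09·0.63158·0.96 = 60.688 N·m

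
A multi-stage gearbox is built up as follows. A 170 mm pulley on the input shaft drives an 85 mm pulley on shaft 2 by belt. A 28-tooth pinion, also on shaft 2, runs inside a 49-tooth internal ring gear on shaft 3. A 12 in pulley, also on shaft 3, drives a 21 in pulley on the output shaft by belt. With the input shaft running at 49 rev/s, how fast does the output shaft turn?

32 rev/s

belt 85/170 = 0.5 → 49/0.5 = 98 rev/s
internal gear 49/28 = 1.75 → 98/1.75 = 56 rev/s
belt 21/12 = 1.75 → 56/1.75 = 32 rev/s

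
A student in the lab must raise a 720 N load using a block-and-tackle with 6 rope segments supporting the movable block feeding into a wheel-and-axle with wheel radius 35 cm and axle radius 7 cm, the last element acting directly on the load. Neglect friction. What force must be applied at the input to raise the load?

24 N

Block-and-tackle MA = number of supporting rope parts = 6.
Wheel-and-axle MA = R/r = 35/7 = 5.
Combined ideal MA = 6 × 5 = 30.
Effort = load / MA = 720 / 30 = 24 N.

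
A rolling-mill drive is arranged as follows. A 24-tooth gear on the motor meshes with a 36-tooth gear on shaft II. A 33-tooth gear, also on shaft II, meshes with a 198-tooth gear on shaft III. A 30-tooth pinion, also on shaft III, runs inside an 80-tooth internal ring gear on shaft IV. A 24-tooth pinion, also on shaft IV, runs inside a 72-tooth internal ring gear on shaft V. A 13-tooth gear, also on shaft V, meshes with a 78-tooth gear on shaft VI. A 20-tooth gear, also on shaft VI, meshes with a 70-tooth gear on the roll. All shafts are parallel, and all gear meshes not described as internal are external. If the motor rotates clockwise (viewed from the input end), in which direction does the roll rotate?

clockwise

the motor → shaft II: external mesh, 1 reversal → CCW.
shaft II → shaft III: external mesh, 1 reversal → CW.
shaft III → shaft IV: internal mesh, same direction → CW.
shaft IV → shaft V: internal mesh, same direction → CW.
shaft V → shaft VI: external mesh, 1 reversal → CCW.
shaft VI → the roll: external mesh, 1 reversal → CW.
4 reversals in total — an even number — so the roll turns the same way as the motor.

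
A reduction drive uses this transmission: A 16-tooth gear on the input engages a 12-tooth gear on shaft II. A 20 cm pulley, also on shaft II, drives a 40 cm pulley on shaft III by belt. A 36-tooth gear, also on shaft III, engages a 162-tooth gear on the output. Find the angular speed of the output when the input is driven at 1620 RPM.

240 RPM

Gear mesh: ratio = 12/16 = 0.75, so shaft II turns at 1620 / 0.75 = 2160 RPM.
Belt: ratio = 40/20 = 2, so shaft III turns at 2160 / 2 = 1080 RPM.
Gear mesh: ratio = 162/36 = 4.5, so the output turns at 1080 / 4.5 = 240 RPM.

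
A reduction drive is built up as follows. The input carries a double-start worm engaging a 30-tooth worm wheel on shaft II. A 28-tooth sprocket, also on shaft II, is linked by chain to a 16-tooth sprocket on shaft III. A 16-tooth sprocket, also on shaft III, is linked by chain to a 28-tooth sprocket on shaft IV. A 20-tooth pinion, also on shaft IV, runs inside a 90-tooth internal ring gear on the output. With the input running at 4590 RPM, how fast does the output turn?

68 RPM

worm 30/2 = 15 → 4590/15 = 306 RPM
chain 16/28 = 0.57143 → 306/0.57143 = 535.5 RPM
chain 28/16 = 1.75 → 535.5/1.75 = 306 RPM
internal gear 90/20 = 4.5 → 306/4.5 = 68 RPM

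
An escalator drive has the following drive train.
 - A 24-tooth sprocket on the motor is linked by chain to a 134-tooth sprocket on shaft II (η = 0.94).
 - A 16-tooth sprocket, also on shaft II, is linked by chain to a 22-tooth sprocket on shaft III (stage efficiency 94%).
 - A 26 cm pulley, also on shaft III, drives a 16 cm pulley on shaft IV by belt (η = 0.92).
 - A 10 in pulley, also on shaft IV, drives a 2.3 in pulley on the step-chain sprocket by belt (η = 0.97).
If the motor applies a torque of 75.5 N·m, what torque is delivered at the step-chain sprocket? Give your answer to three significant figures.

Chain: ratio = 134/24 = 5.5833; torque at shaft II = 75.5 × 5.5833 × 0.94 = 396.25 N·m.
Chain: ratio = 22/16 = 1.375; torque at shaft III = 396.25 × 1.375 × 0.94 = 512.15 N·m.
Belt: ratio = 16/26 = 0.61538; torque at shaft IV = 512.15 × 0.61538 × 0.92 = 289.96 N·m.
Belt: ratio = 2.3/10 = 0.23; torque at the step-chain sprocket = 289.96 × 0.23 × 0.97 = 64.689 N·m.

64.7 N·m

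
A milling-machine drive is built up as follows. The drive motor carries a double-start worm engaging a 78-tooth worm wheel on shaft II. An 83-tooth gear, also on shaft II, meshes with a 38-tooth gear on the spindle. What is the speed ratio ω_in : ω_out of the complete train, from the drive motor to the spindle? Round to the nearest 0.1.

Each stage contributes driven/driver: worm 78/2 = 39, gear mesh 38/83 = 0.45783.
Overall: 39 × 0.45783 = 17.855.

17.9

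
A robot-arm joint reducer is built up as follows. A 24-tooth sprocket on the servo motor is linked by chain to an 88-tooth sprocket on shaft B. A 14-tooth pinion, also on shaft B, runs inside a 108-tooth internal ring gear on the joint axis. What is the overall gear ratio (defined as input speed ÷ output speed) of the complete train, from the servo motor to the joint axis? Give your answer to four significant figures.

Each stage contributes driven/driver: chain 88/24 = 3.6667, internal gear 108/14 = 7.7143.
Overall: 3.6667 × 7.7143 = 28.286.

28.29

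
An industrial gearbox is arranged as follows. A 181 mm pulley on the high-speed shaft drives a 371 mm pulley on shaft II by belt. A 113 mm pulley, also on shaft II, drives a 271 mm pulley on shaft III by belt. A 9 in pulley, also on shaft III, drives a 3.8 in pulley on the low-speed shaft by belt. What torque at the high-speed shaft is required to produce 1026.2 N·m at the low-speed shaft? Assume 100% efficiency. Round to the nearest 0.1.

494.4 N·m

Overall ratio R = 2.0497 × 2.3982 × 0.42222 = 2.0755.
Input torque = output torque / R = 1026.2 / 2.0755 = 494.43 N·m.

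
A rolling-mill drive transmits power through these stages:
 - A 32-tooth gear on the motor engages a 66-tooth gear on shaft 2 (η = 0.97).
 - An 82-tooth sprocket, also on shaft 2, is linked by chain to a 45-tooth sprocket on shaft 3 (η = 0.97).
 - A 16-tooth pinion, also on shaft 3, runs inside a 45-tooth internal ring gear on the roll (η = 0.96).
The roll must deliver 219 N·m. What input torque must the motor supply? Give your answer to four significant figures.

76.16 N·m

Overall ratio R = 2.0625 × 0.54878 × 2.8125 = 3.1834; overall efficiency η = 0.97 × 0.97 × 0.96 = 0.9033.
Input torque = output torque / (R × η) = 219 / (3.1834 × 0.9033) = 76.163 N·m.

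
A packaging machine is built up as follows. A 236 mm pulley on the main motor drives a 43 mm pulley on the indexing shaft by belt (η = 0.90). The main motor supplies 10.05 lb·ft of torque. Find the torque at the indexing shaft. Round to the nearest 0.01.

1.65 lb·ft

belt 43/236 = 0.1822 → τ = 10.05·0.1822·0.90 = 1.648 lb·ft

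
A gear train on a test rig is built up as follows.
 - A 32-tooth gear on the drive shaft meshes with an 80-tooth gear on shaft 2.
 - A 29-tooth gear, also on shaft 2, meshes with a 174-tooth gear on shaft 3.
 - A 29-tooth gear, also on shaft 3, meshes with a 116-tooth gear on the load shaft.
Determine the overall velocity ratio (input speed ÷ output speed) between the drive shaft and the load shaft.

Each stage contributes driven/driver: gear mesh 80/32 = 2.5, gear mesh 174/29 = 6, gear mesh 116/29 = 4.
Overall: 2.5 × 6 × 4 = 60.

60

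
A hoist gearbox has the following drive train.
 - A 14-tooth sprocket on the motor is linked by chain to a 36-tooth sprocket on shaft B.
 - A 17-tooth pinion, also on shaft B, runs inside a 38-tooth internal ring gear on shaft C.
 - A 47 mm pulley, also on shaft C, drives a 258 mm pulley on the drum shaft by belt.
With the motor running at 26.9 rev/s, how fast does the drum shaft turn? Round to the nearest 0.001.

Chain: ratio = 36/14 = 2.5714, so shaft B turns at 26.9 / 2.5714 = 10.461 rev/s.
Internal gear: ratio = 38/17 = 2.2353, so shaft C turns at 10.461 / 2.2353 = 4.68 rev/s.
Belt: ratio = 258/47 = 5.4894, so the drum shaft turns at 4.68 / 5.4894 = 0.85255 rev/s.

0.853 rev/s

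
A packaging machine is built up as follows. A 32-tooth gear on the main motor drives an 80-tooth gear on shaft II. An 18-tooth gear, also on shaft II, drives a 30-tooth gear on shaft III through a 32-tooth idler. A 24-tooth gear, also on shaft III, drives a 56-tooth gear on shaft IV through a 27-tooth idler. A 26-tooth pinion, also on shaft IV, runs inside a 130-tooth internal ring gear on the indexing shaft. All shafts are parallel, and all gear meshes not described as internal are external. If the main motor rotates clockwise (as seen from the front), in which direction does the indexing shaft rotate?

counterclockwise

the main motor → shaft II: external mesh, 1 reversal → CCW.
shaft II → shaft III: driver → idler → driven is 2 external meshes, 2 reversals → CCW.
shaft III → shaft IV: driver → idler → driven is 2 external meshes, 2 reversals → CCW.
shaft IV → the indexing shaft: internal mesh, same direction → CCW.
5 reversals in total — an odd number — so the indexing shaft turns opposite to the main motor.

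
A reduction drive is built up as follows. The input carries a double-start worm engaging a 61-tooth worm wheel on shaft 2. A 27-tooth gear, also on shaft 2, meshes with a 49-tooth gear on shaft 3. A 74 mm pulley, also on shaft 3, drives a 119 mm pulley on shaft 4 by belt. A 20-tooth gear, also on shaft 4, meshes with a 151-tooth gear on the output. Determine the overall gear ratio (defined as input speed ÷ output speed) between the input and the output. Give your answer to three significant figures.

Each stage contributes driven/driver: worm 61/2 = 30.5, gear mesh 49/27 = 1.8148, belt 119/74 = 1.6081, gear mesh 151/20 = 7.55.
Overall: 30.5 × 1.8148 × 1.6081 × 7.55 = 672.04.

672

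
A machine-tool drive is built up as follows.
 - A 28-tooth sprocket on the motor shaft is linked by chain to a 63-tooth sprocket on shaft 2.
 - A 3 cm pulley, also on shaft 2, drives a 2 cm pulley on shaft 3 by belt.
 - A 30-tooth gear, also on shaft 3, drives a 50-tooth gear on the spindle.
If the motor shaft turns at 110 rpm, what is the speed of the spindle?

chain 63/28 = 2.25 → 110/2.25 = 48.889 rpm
belt 2/3 = 0.66667 → 48.889/0.66667 = 73.333 rpm
gear mesh 50/30 = 1.6667 → 73.333/1.6667 = 44 rpm

44 rpm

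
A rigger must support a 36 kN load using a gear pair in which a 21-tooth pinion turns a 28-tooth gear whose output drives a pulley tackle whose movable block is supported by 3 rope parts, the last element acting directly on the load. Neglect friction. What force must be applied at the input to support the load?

Gear pair MA = 28/21 = 1.3333.
Block-and-tackle MA = number of supporting rope parts = 3.
Combined ideal MA = 1.3333 × 3 = 4.
Effort = load / MA = 36 / 4 = 9 kN.

9 kN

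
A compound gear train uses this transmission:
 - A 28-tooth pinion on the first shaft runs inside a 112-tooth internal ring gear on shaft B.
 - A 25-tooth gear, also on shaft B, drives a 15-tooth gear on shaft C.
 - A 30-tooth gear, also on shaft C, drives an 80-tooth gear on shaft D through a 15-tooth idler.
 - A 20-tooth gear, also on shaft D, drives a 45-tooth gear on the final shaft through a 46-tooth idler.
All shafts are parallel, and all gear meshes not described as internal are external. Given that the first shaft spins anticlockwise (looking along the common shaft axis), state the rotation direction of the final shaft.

the first shaft → shaft B: internal mesh, same direction → CCW.
shaft B → shaft C: external mesh, 1 reversal → CW.
shaft C → shaft D: driver → idler → driven is 2 external meshes, 2 reversals → CW.
shaft D → the final shaft: driver → idler → driven is 2 external meshes, 2 reversals → CW.
5 reversals in total — an odd number — so the final shaft turns opposite to the first shaft.

clockwise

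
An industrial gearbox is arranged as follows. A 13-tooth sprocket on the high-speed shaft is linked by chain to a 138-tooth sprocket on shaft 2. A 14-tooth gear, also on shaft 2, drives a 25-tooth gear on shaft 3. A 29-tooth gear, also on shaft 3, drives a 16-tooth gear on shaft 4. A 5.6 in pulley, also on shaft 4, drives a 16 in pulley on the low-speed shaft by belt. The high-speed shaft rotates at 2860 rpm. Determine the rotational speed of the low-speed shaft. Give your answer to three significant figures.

the high-speed shaft → shaft 2 (chain, 138/13): 2860 ÷ 10.615 = 269.42 rpm
shaft 2 → shaft 3 (gear mesh, 25/14): 269.42 ÷ 1.7857 = 150.88 rpm
shaft 3 → shaft 4 (gear mesh, 16/29): 150.88 ÷ 0.55172 = 273.46 rpm
shaft 4 → the low-speed shaft (belt, 16/5.6): 273.46 ÷ 2.8571 = 95.712 rpm

95.7 rpm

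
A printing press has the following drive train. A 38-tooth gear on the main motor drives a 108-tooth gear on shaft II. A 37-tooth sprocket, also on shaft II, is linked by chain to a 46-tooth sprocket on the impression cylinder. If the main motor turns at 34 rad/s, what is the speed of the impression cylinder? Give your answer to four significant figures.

9.622 rad/s

Gear mesh: ratio = 108/38 = 2.8421, so shaft II turns at 34 / 2.8421 = 11.963 rad/s.
Chain: ratio = 46/37 = 1.2432, so the impression cylinder turns at 11.963 / 1.2432 = 9.6224 rad/s.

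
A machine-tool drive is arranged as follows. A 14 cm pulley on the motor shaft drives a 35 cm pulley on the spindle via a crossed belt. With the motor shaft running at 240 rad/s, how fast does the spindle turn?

belt 35/14 = 2.5 → 240/2.5 = 96 rad/s

96 rad/s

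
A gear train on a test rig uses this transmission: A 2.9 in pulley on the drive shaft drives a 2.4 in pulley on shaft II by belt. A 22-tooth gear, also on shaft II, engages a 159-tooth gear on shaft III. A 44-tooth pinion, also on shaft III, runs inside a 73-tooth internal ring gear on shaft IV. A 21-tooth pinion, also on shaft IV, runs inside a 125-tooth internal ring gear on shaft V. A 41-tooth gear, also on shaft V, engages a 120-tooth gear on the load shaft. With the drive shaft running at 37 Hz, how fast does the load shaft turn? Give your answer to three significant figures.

belt 2.4/2.9 = 0.82759 → 37/0.82759 = 44.708 Hz
gear mesh 159/22 = 7.2273 → 44.708/7.2273 = 6.1861 Hz
internal gear 73/44 = 1.6591 → 6.1861/1.6591 = 3.7286 Hz
internal gear 125/21 = 5.9524 → 3.7286/5.9524 = 0.6264 Hz
gear mesh 120/41 = 2.9268 → 0.6264/2.9268 = 0.21402 Hz

0.214 Hz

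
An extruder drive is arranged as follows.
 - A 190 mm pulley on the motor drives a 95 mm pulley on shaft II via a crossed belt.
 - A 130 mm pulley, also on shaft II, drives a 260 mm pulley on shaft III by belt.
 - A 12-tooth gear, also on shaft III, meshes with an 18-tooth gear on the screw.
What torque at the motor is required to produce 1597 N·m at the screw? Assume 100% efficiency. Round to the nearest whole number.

Overall ratio R = 0.5 × 2 × 1.5 = 1.5.
Input torque = output torque / R = 1597 / 1.5 = 1064.7 N·m.

1065 N·m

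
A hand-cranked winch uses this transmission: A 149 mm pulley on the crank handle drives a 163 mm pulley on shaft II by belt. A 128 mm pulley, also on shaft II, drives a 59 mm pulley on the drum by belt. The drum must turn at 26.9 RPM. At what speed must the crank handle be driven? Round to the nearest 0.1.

Overall ratio R = 1.094 × 0.46094 = 0.50425.
Required input speed = output speed × R = 26.9 × 0.50425 = 13.564 RPM.

13.6 RPM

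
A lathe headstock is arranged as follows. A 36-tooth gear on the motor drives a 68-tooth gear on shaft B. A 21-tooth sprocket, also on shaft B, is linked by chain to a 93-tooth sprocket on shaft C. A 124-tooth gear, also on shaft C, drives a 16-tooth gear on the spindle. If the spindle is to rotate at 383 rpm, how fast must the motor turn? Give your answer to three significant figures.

Overall ratio R = 1.8889 × 4.4286 × 0.12903 = 1.0794.
Required input speed = output speed × R = 383 × 1.0794 = 413.4 rpm.

413 rpm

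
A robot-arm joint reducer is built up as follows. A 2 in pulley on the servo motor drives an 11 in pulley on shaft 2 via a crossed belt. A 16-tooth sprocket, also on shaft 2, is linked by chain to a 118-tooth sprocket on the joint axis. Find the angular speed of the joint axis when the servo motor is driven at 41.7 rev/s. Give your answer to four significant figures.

belt 11/2 = 5.5 → 41.7/5.5 = 7.5818 rev/s
chain 118/16 = 7.375 → 7.5818/7.375 = 1.028 rev/s

1.028 rev/s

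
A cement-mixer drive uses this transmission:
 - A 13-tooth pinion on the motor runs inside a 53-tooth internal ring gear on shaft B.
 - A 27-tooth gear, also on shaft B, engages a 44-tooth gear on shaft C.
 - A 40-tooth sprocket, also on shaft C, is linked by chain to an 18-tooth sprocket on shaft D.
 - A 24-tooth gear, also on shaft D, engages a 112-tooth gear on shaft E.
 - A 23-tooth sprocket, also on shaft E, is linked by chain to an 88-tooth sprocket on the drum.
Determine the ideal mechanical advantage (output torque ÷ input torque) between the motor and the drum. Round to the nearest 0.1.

53.4

Each stage contributes driven/driver: internal gear 53/13 = 4.0769, gear mesh 44/27 = 1.6296, chain 18/40 = 0.45, gear mesh 112/24 = 4.6667, chain 88/23 = 3.8261.
Overall: 4.0769 × 1.6296 × 0.45 × 4.6667 × 3.8261 = 53.382.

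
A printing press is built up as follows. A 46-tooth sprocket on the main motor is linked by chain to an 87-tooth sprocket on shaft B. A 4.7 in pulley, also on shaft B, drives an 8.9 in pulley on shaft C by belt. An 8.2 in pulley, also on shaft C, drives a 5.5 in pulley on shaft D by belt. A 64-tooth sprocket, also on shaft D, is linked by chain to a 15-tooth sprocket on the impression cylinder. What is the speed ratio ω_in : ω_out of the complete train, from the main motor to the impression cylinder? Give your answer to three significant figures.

0.563

Each stage contributes driven/driver: chain 87/46 = 1.8913, belt 8.9/4.7 = 1.8936, belt 5.5/8.2 = 0.67073, chain 15/64 = 0.23438.
Overall: 1.8913 × 1.8936 × 0.67073 × 0.23438 = 0.56301.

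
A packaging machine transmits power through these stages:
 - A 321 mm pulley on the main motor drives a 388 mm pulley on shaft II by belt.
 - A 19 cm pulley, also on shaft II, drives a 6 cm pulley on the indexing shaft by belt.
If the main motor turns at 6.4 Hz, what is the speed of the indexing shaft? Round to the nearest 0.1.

belt 388/321 = 1.2087 → 6.4/1.2087 = 5.2948 Hz
belt 6/19 = 0.31579 → 5.2948/0.31579 = 16.767 Hz

16.8 Hz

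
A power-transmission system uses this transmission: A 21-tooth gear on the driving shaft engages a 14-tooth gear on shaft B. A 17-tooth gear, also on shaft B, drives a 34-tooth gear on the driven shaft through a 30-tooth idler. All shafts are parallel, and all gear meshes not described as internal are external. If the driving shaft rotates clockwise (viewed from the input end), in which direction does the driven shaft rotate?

the driving shaft → shaft B: external mesh, 1 reversal → CCW.
shaft B → the driven shaft: driver → idler → driven is 2 external meshes, 2 reversals → CCW.
3 reversals in total — an odd number — so the driven shaft turns opposite to the driving shaft.

counterclockwise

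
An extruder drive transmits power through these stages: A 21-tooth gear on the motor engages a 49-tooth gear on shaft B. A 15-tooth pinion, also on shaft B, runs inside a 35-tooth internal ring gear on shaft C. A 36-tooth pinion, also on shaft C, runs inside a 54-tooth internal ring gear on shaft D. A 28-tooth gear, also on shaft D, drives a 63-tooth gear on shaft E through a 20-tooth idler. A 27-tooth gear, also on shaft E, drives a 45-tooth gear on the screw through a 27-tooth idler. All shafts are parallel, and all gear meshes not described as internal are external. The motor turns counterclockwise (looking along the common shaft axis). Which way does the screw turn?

the motor → shaft B: external mesh, 1 reversal → CW.
shaft B → shaft C: internal mesh, same direction → CW.
shaft C → shaft D: internal mesh, same direction → CW.
shaft D → shaft E: driver → idler → driven is 2 external meshes, 2 reversals → CW.
shaft E → the screw: driver → idler → driven is 2 external meshes, 2 reversals → CW.
5 reversals in total — an odd number — so the screw turns opposite to the motor.

clockwise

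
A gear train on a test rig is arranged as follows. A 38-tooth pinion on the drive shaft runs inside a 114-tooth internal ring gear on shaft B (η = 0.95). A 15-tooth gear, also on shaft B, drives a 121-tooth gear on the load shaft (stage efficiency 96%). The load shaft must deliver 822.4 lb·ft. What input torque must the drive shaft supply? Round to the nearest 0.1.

Overall ratio R = 3 × 8.0667 = 24.2; overall efficiency η = 0.95 × 0.96 = 0.9120.
Input torque = output torque / (R × η) = 822.4 / (24.2 × 0.9120) = 37.263 lb·ft.

37.3 lb·ft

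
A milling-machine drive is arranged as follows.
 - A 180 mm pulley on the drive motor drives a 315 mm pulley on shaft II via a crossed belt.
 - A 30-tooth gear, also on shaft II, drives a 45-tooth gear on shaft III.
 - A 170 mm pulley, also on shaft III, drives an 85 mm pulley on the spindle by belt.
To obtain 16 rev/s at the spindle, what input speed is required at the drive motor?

Overall ratio R = 1.75 × 1.5 × 0.5 = 1.3125.
Required input speed = output speed × R = 16 × 1.3125 = 21 rev/s.

21 rev/s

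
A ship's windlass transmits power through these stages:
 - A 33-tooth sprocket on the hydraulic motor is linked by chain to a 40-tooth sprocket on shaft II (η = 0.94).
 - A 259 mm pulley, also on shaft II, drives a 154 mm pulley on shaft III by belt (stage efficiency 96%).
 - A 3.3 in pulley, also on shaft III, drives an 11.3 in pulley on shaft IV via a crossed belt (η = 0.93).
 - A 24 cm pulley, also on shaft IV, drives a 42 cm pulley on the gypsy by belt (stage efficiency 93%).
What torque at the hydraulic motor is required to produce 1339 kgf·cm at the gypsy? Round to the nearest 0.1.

397.2 kgf·cm

Overall ratio R = 1.2121 × 0.59459 × 3.4242 × 1.75 = 4.3189; overall efficiency η = 0.94 × 0.96 × 0.93 × 0.93 = 0.7805.
Input torque = output torque / (R × η) = 1339 / (4.3189 × 0.7805) = 397.23 kgf·cm.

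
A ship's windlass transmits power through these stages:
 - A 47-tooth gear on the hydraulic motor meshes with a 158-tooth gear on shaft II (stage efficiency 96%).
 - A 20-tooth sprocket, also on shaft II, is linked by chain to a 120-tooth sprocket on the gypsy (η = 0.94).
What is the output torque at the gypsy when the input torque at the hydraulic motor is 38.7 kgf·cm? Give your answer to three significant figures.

Gear mesh: ratio = 158/47 = 3.3617; torque at shaft II = 38.7 × 3.3617 × 0.96 = 124.89 kgf·cm.
Chain: ratio = 120/20 = 6; torque at the gypsy = 124.89 × 6 × 0.94 = 704.4 kgf·cm.

704 kgf·cm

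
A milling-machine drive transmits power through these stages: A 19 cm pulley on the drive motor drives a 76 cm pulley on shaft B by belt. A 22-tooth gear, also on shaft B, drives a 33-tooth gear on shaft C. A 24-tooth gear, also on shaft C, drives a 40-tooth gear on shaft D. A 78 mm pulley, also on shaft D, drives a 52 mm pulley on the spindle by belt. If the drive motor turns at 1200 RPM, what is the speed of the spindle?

180 RPM

belt 76/19 = 4 → 1200/4 = 300 RPM
gear mesh 33/22 = 1.5 → 300/1.5 = 200 RPM
gear mesh 40/24 = 1.6667 → 200/1.6667 = 120 RPM
belt 52/78 = 0.66667 → 120/0.66667 = 180 RPM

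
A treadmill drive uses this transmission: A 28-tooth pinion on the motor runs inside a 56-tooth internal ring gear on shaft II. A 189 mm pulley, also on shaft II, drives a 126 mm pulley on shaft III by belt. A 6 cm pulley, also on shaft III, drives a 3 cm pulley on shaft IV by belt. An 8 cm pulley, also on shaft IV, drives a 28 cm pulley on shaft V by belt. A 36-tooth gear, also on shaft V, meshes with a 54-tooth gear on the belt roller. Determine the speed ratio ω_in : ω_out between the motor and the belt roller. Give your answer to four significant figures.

Each stage contributes driven/driver: internal gear 56/28 = 2, belt 126/189 = 0.66667, belt 3/6 = 0.5, belt 28/8 = 3.5, gear mesh 54/36 = 1.5.
Overall: 2 × 0.66667 × 0.5 × 3.5 × 1.5 = 3.5.

3.500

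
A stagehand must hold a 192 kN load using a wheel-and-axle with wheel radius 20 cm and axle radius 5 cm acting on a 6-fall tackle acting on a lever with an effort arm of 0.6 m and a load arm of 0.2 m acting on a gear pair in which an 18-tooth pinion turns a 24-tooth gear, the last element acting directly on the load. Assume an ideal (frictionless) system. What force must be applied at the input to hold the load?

2 kN

Wheel-and-axle MA = R/r = 20/5 = 4.
Block-and-tackle MA = number of supporting rope parts = 6.
Lever MA = effort arm / load arm = 0.6/0.2 = 3.
Gear pair MA = 24/18 = 1.3333.
Combined ideal MA = 4 × 6 × 3 × 1.3333 = 96.
Effort = load / MA = 192 / 96 = 2 kN.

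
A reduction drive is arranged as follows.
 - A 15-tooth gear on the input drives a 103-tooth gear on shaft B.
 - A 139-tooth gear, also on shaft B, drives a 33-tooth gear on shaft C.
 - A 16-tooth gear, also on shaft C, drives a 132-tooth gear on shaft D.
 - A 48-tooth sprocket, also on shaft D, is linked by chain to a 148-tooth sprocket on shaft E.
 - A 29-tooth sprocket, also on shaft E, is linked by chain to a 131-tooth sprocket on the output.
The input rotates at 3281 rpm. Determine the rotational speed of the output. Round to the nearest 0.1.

17.5 rpm

Gear mesh: ratio = 103/15 = 6.8667, so shaft B turns at 3281 / 6.8667 = 477.82 rpm.
Gear mesh: ratio = 33/139 = 0.23741, so shaft C turns at 477.82 / 0.23741 = 2012.6 rpm.
Gear mesh: ratio = 132/16 = 8.25, so shaft D turns at 2012.6 / 8.25 = 243.95 rpm.
Chain: ratio = 148/48 = 3.0833, so shaft E turns at 243.95 / 3.0833 = 79.12 rpm.
Chain: ratio = 131/29 = 4.5172, so the output turns at 79.12 / 4.5172 = 17.515 rpm.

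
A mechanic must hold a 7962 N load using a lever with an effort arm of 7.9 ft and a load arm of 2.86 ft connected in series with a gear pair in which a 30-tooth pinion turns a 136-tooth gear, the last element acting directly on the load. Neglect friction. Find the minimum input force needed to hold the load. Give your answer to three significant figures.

Lever MA = effort arm / load arm = 7.9/2.86 = 2.7622.
Gear pair MA = 136/30 = 4.5333.
Combined ideal MA = 2.7622 × 4.5333 = 12.522.
Effort = load / MA = 7962 / 12.522 = 635.83 N.

636 N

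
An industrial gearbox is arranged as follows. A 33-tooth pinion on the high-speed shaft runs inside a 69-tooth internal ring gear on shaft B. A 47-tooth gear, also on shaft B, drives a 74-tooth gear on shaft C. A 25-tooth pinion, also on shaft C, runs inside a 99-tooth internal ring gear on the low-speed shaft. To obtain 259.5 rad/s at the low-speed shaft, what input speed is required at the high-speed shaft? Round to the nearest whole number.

Overall ratio R = 2.0909 × 1.5745 × 3.96 = 13.037.
Required input speed = output speed × R = 259.5 × 13.037 = 3383 rad/s.

3383 rad/s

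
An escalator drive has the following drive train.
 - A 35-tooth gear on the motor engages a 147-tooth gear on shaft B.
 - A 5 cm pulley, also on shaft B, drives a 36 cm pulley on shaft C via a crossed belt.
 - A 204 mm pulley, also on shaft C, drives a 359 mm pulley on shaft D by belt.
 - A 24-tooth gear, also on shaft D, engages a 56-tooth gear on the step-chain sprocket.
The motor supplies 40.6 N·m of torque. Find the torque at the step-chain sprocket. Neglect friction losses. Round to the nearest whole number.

After the gear mesh (147/35): 40.6 × 4.2 = 170.52 N·m
After the belt (36/5): 170.52 × 7.2 = 1227.7 N·m
After the belt (359/204): 1227.7 × 1.7598 = 2160.6 N·m
After the gear mesh (56/24): 2160.6 × 2.3333 = 5041.4 N·m

5041 N·m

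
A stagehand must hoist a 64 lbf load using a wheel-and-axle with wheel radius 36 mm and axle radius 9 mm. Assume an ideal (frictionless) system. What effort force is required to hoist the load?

Wheel-and-axle MA = R/r = 36/9 = 4.
Effort = load / MA = 64 / 4 = 16 lbf.

16 lbf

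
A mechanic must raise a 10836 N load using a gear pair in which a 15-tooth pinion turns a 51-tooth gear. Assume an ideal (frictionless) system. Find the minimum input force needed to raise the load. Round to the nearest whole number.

3187 N

Gear pair MA = 51/15 = 3.4.
Effort = load / MA = 10836 / 3.4 = 3187.1 N.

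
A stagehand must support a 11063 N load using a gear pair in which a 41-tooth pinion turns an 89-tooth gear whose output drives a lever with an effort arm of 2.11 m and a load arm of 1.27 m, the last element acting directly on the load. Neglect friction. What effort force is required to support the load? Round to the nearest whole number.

3068 N

Gear pair MA = 89/41 = 2.1707.
Lever MA = effort arm / load arm = 2.11/1.27 = 1.6614.
Combined ideal MA = 2.1707 × 1.6614 = 3.6065.
Effort = load / MA = 11063 / 3.6065 = 3067.5 N.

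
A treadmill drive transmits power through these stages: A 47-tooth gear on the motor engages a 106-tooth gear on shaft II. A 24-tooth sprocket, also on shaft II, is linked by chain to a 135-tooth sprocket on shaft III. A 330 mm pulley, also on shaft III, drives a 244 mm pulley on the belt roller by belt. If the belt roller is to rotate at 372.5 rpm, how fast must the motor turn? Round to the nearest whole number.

3494 rpm

Overall ratio R = 2.2553 × 5.625 × 0.73939 = 9.3801.
Required input speed = output speed × R = 372.5 × 9.3801 = 3494.1 rpm.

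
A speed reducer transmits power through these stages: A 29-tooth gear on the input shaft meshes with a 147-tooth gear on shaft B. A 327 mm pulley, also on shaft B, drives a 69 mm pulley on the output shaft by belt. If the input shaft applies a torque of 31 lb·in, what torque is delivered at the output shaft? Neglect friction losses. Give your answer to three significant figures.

33.2 lb·in

Gear mesh: ratio = 147/29 = 5.069; torque at shaft B = 31 × 5.069 = 157.14 lb·in.
Belt: ratio = 69/327 = 0.21101; torque at the output shaft = 157.14 × 0.21101 = 33.158 lb·in.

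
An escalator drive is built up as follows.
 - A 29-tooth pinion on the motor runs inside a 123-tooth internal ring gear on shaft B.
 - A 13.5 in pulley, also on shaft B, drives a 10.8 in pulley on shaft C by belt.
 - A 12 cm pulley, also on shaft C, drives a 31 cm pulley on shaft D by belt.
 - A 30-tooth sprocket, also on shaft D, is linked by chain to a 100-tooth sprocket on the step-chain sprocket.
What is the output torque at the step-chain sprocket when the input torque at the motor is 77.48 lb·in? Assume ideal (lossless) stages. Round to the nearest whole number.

Internal gear: ratio = 123/29 = 4.2414; torque at shaft B = 77.48 × 4.2414 = 328.62 lb·in.
Belt: ratio = 10.8/13.5 = 0.8; torque at shaft C = 328.62 × 0.8 = 262.9 lb·in.
Belt: ratio = 31/12 = 2.5833; torque at shaft D = 262.9 × 2.5833 = 679.15 lb·in.
Chain: ratio = 100/30 = 3.3333; torque at the step-chain sprocket = 679.15 × 3.3333 = 2263.8 lb·in.

2264 lb·in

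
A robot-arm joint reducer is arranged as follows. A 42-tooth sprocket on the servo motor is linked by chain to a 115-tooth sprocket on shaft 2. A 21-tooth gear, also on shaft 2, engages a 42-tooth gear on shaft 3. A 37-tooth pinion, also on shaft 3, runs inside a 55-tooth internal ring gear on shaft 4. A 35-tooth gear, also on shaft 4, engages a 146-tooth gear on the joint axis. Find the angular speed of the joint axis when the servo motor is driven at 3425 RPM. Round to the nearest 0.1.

100.9 RPM

Chain: ratio = 115/42 = 2.7381, so shaft 2 turns at 3425 / 2.7381 = 1250.9 RPM.
Gear mesh: ratio = 42/21 = 2, so shaft 3 turns at 1250.9 / 2 = 625.43 RPM.
Internal gear: ratio = 55/37 = 1.4865, so shaft 4 turns at 625.43 / 1.4865 = 420.75 RPM.
Gear mesh: ratio = 146/35 = 4.1714, so the joint axis turns at 420.75 / 4.1714 = 100.86 RPM.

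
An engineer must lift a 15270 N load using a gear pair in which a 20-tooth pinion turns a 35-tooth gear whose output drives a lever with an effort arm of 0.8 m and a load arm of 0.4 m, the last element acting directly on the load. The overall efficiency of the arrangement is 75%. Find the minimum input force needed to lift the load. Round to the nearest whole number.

Gear pair MA = 35/20 = 1.75.
Lever MA = effort arm / load arm = 0.8/0.4 = 2.
Combined ideal MA = 1.75 × 2 = 3.5.
Actual MA = 3.5 × 0.75 = 2.625.
Effort = load / actual MA = 15270 / 2.625 = 5817.1 N.

5817 N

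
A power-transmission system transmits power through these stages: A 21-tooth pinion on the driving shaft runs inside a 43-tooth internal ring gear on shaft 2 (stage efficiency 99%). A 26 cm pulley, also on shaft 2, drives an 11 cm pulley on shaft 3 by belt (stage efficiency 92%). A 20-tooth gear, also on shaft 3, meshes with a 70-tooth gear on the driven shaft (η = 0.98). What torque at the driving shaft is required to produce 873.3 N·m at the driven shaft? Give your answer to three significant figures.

Overall ratio R = 2.0476 × 0.42308 × 3.5 = 3.0321; overall efficiency η = 0.99 × 0.92 × 0.98 = 0.8926.
Input torque = output torque / (R × η) = 873.3 / (3.0321 × 0.8926) = 322.68 N·m.

323 N·m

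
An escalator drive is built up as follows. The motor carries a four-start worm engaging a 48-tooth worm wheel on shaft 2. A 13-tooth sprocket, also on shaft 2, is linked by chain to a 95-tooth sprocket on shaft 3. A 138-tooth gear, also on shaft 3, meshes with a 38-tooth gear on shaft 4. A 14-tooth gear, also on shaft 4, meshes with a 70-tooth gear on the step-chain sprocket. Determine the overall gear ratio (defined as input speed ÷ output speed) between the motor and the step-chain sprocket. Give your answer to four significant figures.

120.7

Each stage contributes driven/driver: worm 48/4 = 12, chain 95/13 = 7.3077, gear mesh 38/138 = 0.27536, gear mesh 70/14 = 5.
Overall: 12 × 7.3077 × 0.27536 × 5 = 120.74.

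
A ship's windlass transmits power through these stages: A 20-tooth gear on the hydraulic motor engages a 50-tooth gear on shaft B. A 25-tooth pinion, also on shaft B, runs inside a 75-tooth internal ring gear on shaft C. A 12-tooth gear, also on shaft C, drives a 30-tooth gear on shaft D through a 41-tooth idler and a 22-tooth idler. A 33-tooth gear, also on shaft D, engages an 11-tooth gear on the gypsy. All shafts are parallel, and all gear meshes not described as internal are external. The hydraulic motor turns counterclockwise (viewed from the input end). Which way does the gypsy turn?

clockwise

the hydraulic motor → shaft B: external mesh, 1 reversal → CW.
shaft B → shaft C: internal mesh, same direction → CW.
shaft C → shaft D: driver → idler → idler → driven is 3 external meshes, 3 reversals → CCW.
shaft D → the gypsy: external mesh, 1 reversal → CW.
5 reversals in total — an odd number — so the gypsy turns opposite to the hydraulic motor.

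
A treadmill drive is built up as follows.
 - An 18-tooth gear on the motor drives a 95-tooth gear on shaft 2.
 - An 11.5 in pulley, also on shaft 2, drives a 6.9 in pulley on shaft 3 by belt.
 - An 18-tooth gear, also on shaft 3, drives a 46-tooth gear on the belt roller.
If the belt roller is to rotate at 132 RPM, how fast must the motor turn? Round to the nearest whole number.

Overall ratio R = 5.2778 × 0.6 × 2.5556 = 8.0926.
Required input speed = output speed × R = 132 × 8.0926 = 1068.2 RPM.

1068 RPM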